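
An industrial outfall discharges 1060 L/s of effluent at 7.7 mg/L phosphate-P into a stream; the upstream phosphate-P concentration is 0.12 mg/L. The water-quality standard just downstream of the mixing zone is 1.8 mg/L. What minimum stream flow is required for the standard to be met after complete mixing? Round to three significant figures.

Set C_mix = 1.8: (Q·0.1200 + 1060·7.700) / (Q + 1060) = 1.8
→ Q = 1060·(7.700 − 1.8)/(1.8 − 0.1200) = 3723 L/s.

3720 L/s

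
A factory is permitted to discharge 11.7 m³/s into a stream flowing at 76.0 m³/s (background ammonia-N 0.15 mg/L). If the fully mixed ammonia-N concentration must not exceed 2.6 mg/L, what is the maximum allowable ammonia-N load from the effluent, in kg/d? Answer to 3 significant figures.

Mass balance at the limit: 76.00·0.1500 + 11.70·Cₑ = 87.70·2.6 → Cₑ = 18.51 mg/L.
Load = 11.70 m³/s × 18.51 g/m³ × 86 400 s/d = 18720 kg/d.

18700 kg/d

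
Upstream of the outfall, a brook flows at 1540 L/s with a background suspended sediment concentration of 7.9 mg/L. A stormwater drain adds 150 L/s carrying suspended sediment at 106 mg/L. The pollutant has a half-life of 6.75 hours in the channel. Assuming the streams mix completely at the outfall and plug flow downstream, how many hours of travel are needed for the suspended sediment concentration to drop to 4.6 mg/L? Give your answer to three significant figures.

After mixing, C = (1540·7.900 + 150.0·106.0) / 1690 = 28070/1690 = 16.61 mg/L.
Half-life 6.75 h → k = ln 2 / 6.75 = 0.1027 h⁻¹ = 2.465 d⁻¹.
16.61·exp(−k·t) = 4.6 → t = ln(16.61/4.6)/k = 45010 s = 12.50 h.

12.5 h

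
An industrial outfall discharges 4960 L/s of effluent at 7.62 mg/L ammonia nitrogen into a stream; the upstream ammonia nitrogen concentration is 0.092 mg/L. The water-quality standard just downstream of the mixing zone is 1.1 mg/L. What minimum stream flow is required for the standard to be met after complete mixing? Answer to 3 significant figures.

Set C_mix = 1.1: (Q·0.09200 + 4960·7.620) / (Q + 4960) = 1.1
→ Q = 4960·(7.620 − 1.1)/(1.1 − 0.09200) = 32080 L/s.

32100 L/s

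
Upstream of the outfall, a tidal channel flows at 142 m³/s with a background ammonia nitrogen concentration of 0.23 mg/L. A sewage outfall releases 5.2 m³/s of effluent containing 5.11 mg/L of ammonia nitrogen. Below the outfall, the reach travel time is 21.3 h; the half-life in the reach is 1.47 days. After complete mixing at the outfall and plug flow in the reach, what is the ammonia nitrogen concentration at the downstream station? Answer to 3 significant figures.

0.265 mg/L

Conservation of mass: C = (142.0·0.2300 + 5.200·5.110) / 147.2 = 59.23/147.2 = 0.4024 mg/L.
Half-life 1.47 d → k = ln 2 / 1.47 = 0.4715 d⁻¹.
Applying C = C₀e^(−kt): 0.4024 × 0.6580 = 0.2648 mg/L.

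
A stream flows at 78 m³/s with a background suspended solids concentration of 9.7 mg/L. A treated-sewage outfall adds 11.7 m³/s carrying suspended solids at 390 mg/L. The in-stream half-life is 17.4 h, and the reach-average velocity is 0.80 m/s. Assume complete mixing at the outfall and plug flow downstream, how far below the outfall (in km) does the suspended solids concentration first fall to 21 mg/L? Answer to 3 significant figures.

75.1 km

Flow-weighted average: C = (78.00·9.700 + 11.70·390.0) / 89.70 = 5320/89.70 = 59.30 mg/L.
Half-life 17.4 h → k = ln 2 / 17.4 = 0.03984 h⁻¹ = 0.9561 d⁻¹.
Set 59.30·exp(−k·t) = 21 → t = ln(59.30/21)/k = 93820 s = 26.06 h.
Distance = v·t = 0.80·93820 = 75060 m = 75.06 km.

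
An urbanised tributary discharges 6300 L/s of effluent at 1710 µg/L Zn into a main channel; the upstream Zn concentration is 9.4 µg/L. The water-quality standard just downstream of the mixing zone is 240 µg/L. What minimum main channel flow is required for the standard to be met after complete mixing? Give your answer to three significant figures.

40200 L/s

Set C_mix = 240: (Q·9.400 + 6300·1710) / (Q + 6300) = 240
→ Q = 6300·(1710 − 240)/(240 − 9.400) = 40160 L/s.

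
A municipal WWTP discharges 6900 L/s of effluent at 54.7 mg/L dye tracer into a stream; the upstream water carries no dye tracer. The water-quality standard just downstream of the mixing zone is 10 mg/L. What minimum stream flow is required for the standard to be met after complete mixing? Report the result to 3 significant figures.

30800 L/s

Set C_mix = 10: (Q·0 + 6900·54.70) / (Q + 6900) = 10
→ Q = 6900·(54.70 − 10)/(10 − 0) = 30840 L/s.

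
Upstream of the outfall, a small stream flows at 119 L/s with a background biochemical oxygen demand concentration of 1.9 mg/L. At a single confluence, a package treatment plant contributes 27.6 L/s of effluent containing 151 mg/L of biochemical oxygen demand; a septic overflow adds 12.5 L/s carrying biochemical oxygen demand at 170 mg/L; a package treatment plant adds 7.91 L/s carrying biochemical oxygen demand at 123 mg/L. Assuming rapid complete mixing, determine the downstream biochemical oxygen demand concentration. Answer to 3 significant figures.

44.9 mg/L

After mixing, C = (119.0·1.900 + 27.60·151.0 + 12.50·170.0 + 7.910·123.0) / 167.0 = 7492/167.0 = 44.86 mg/L.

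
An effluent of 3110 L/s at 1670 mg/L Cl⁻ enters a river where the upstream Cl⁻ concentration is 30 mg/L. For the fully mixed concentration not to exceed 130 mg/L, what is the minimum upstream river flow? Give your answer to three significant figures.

47900 L/s

Set C_mix = 130: (Q·30.00 + 3110·1670) / (Q + 3110) = 130
→ Q = 3110·(1670 − 130)/(130 − 30.00) = 47890 L/s.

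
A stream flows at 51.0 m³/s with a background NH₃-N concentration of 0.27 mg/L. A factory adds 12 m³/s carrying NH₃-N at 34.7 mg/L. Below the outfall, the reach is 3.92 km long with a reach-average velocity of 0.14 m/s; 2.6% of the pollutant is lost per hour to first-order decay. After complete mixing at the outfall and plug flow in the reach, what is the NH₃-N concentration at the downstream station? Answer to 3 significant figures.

5.56 mg/L

Flow-weighted average: C = (51.00·0.2700 + 12.00·34.70) / 63.00 = 430.2/63.00 = 6.828 mg/L.
Travel time t = 3.92·1000 / 0.14 = 28000 s = 7.778 h.
2.6%/h lost → k = −ln(1 − 0.026) = 0.02634 h⁻¹.
First-order decay: C = 6.828·exp(−k·t) = 6.828·0.8147 = 5.563 mg/L.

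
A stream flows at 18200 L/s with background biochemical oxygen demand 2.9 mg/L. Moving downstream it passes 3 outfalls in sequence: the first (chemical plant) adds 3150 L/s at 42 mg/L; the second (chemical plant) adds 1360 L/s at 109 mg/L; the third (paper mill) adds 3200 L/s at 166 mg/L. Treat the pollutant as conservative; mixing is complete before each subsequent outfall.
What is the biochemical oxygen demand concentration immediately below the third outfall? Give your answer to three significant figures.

After outfall 1: Q = 18200 + 3150 = 21350 L/s; C = (18200·2.900 + 3150·42.00)/21350 = 8.669 mg/L.
After outfall 2: Q = 21350 + 1360 = 22710 L/s; C = (21350·8.669 + 1360·109.0)/22710 = 14.68 mg/L.
After outfall 3: Q = 22710 + 3200 = 25910 L/s; C = (22710·14.68 + 3200·166.0)/25910 = 33.37 mg/L.

33.4 mg/L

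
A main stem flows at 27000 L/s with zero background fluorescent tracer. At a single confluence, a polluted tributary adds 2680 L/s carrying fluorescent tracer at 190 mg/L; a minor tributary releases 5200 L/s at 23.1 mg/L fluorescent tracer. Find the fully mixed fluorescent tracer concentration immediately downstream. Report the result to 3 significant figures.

After mixing, C = (27000·0 + 2680·190.0 + 5200·23.10) / 34880 = 629300/34880 = 18.04 mg/L.

18.0 mg/L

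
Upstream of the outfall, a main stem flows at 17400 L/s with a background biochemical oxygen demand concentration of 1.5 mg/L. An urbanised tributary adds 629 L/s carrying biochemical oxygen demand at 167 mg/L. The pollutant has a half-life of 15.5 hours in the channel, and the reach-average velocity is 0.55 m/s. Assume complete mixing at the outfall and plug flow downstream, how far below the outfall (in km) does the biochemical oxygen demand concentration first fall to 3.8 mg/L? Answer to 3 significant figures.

28.7 km

Mixed concentration C = ΣQC/ΣQ = (17400·1.500 + 629.0·167.0) / 18030 = 131100/18030 = 7.274 mg/L.
Half-life 15.5 h → k = ln 2 / 15.5 = 0.04472 h⁻¹ = 1.073 d⁻¹.
Set 7.274·exp(−k·t) = 3.8 → t = ln(7.274/3.8)/k = 52270 s = 14.52 h.
Distance = v·t = 0.55·52270 = 28750 m = 28.75 km.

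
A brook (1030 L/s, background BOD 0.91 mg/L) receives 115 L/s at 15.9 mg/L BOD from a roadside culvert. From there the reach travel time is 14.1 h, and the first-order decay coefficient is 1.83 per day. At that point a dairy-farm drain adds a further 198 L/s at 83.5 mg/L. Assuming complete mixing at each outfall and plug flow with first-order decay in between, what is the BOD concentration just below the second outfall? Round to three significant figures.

13.0 mg/L

After mixing, C = (1030·0.9100 + 115.0·15.90) / 1145 = 2766/1145 = 2.416 mg/L; combined flow 1145 L/s.
After decay, C = 2.416 × e^(−kt) = 2.416 × 0.3413 = 0.8243 mg/L.
At the second outfall, C = (1145·0.8243 + 198.0·83.50) / (1145 + 198.0) = 13.01 mg/L.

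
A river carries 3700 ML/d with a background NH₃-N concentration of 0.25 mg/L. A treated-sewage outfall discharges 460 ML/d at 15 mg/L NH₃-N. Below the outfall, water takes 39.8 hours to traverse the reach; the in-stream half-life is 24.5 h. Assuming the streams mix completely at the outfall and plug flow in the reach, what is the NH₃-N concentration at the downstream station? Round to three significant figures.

Flow-weighted average: C = (3700·0.2500 + 460.0·15.00) / 4160 = 7825/4160 = 1.881 mg/L.
Half-life 24.5 h → k = ln 2 / 24.5 = 0.02829 h⁻¹ = 0.6790 d⁻¹.
First-order decay: C = 1.881·exp(−k·t) = 1.881·0.3243 = 0.6101 mg/L.

0.610 mg/L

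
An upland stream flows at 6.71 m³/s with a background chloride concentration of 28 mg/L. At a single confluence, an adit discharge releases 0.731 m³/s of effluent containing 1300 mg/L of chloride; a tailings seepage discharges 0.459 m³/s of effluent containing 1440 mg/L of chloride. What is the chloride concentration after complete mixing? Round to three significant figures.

228 mg/L

Mass balance: C = (6.710·28.00 + 0.7310·1300 + 0.4590·1440) / 7.900 = 1799/7.900 = 227.7 mg/L.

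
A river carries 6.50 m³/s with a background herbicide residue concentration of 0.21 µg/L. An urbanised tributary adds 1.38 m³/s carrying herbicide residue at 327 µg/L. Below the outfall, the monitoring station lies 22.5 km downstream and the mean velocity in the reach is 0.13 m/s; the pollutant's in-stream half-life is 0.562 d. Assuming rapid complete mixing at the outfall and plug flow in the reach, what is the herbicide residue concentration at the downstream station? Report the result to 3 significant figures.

4.86 µg/L

Mixed concentration C = ΣQC/ΣQ = (6.500·0.2100 + 1.380·327.0) / 7.880 = 452.6/7.880 = 57.44 µg/L.
Travel time t = 22.5·1000 / 0.13 = 173100 s = 48.08 h.
Half-life 0.562 d → k = ln 2 / 0.562 = 1.233 d⁻¹.
After decay, C = 57.44 × e^(−kt) = 57.44 × 0.08453 = 4.855 µg/L.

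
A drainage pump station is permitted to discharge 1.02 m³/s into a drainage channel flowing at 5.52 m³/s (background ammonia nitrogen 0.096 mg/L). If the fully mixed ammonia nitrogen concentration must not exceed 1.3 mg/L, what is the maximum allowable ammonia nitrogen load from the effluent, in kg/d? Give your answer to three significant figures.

689 kg/d

Mass balance at the limit: 5.520·0.09600 + 1.020·Cₑ = 6.540·1.3 → Cₑ = 7.816 mg/L.
Load = 1.020 m³/s × 7.816 g/m³ × 86 400 s/d = 688.8 kg/d.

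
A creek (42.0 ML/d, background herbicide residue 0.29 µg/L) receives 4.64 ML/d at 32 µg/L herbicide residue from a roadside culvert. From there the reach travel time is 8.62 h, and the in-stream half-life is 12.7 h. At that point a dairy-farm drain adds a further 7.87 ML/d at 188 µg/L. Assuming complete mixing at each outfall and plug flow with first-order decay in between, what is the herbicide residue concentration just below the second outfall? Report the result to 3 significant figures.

Flow-weighted average: C = (42.00·0.2900 + 4.640·32.00) / 46.64 = 160.7/46.64 = 3.445 µg/L; combined flow 46.64 ML/d.
Half-life 12.7 h → k = ln 2 / 12.7 = 0.05458 h⁻¹ = 1.310 d⁻¹.
Applying C = C₀e^(−kt): 3.445 × 0.6247 = 2.152 µg/L.
At the second outfall, C = (46.64·2.152 + 7.870·188.0) / (46.64 + 7.870) = 28.98 µg/L.

29.0 µg/L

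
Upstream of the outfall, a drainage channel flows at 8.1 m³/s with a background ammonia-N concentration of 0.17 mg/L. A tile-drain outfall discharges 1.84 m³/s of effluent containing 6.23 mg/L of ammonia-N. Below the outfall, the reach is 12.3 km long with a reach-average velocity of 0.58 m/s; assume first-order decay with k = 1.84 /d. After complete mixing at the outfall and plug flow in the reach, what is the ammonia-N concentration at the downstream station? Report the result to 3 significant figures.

0.822 mg/L

Mass balance: C = (8.100·0.1700 + 1.840·6.230) / 9.940 = 12.84/9.940 = 1.292 mg/L.
Travel time t = 12.3·1000 / 0.58 = 21210 s = 5.891 h.
Applying C = C₀e^(−kt): 1.292 × 0.6366 = 0.8223 mg/L.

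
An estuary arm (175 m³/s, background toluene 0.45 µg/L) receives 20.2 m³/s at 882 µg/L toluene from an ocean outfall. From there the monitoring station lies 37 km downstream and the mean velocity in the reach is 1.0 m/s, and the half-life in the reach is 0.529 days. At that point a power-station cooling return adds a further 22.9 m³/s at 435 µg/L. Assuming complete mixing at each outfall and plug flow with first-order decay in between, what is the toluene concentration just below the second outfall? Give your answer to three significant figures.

Conservation of mass: C = (175.0·0.4500 + 20.20·882.0) / 195.2 = 17900/195.2 = 91.68 µg/L; combined flow 195.2 m³/s.
Travel time t = 37·1000 / 1.0 = 37000 s = 10.28 h.
Half-life 0.529 d → k = ln 2 / 0.529 = 1.310 d⁻¹.
First-order decay: C = 91.68·exp(−k·t) = 91.68·0.5706 = 52.31 µg/L.
Second outfall: C = (195.2·52.31 + 22.90·435.0)/218.1 = 92.49 µg/L.

92.5 µg/L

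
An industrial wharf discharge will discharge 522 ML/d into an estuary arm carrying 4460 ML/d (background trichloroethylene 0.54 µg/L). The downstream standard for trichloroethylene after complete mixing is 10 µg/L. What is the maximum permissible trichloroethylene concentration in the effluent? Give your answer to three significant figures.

At the limit, (Qr·Cr + Qe·Cₑ)/(Qr + Qe) = 10:
Cₑ = (4982·10 − 4460·0.5400) / 522.0 = 90.83 µg/L.

90.8 µg/L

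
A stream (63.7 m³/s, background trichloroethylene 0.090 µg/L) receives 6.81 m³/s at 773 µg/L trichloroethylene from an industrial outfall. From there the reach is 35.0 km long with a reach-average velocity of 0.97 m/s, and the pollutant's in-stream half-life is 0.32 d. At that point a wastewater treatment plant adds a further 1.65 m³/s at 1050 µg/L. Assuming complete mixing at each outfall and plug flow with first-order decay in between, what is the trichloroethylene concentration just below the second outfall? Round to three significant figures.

Conservation of mass: C = (63.70·0.09000 + 6.810·773.0) / 70.51 = 5270/70.51 = 74.74 µg/L; combined flow 70.51 m³/s.
Travel time t = 35.0·1000 / 0.97 = 36080 s = 10.02 h.
Half-life 0.32 d → k = ln 2 / 0.32 = 2.166 d⁻¹.
First-order decay: C = 74.74·exp(−k·t) = 74.74·0.4047 = 30.25 µg/L.
Second outfall: C = (70.51·30.25 + 1.650·1050)/72.16 = 53.56 µg/L.

53.6 µg/L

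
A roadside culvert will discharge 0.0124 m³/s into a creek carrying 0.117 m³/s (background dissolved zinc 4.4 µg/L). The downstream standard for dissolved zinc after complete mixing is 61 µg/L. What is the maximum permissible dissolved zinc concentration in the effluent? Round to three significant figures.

At the limit, (Qr·Cr + Qe·Cₑ)/(Qr + Qe) = 61:
Cₑ = (0.1294·61 − 0.1170·4.400) / 0.01240 = 595.0 µg/L.

595 µg/L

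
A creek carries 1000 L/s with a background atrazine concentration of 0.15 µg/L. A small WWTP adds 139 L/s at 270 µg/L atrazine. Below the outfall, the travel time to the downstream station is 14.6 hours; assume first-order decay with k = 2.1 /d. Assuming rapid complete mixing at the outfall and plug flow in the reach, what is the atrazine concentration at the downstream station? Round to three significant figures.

Flow-weighted average: C = (1000·0.1500 + 139.0·270.0) / 1139 = 37680/1139 = 33.08 µg/L.
Applying C = C₀e^(−kt): 33.08 × 0.2787 = 9.221 µg/L.

9.22 µg/L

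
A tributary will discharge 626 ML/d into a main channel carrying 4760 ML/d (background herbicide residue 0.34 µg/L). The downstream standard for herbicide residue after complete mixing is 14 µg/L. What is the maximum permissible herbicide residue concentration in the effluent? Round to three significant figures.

At the limit, (Qr·Cr + Qe·Cₑ)/(Qr + Qe) = 14:
Cₑ = (5386·14 − 4760·0.3400) / 626.0 = 117.9 µg/L.

118 µg/L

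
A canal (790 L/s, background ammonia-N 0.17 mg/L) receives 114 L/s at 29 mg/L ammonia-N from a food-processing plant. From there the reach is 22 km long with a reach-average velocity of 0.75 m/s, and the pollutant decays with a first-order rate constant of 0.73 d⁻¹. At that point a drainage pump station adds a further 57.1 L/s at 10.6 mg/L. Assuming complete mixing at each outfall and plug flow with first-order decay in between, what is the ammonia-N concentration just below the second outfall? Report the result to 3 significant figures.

3.42 mg/L

Mixed concentration C = ΣQC/ΣQ = (790.0·0.1700 + 114.0·29.00) / 904.0 = 3440/904.0 = 3.806 mg/L; combined flow 904.0 L/s.
Travel time t = 22·1000 / 0.75 = 29330 s = 8.148 h.
After decay, C = 3.806 × e^(−kt) = 3.806 × 0.7805 = 2.970 mg/L.
Second outfall: C = (904.0·2.970 + 57.10·10.60)/961.1 = 3.424 mg/L.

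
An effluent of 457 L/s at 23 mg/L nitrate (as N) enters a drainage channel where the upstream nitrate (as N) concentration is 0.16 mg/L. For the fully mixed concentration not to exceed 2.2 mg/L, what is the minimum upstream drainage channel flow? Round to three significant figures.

Set C_mix = 2.2: (Q·0.1600 + 457.0·23.00) / (Q + 457.0) = 2.2
→ Q = 457.0·(23.00 − 2.2)/(2.2 − 0.1600) = 4660 L/s.

4660 L/s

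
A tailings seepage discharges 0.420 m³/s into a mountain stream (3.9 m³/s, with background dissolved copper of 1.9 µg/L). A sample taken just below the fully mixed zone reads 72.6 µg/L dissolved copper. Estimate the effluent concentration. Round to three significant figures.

Mass balance: 3.900·1.900 + 0.4200·Cₑ = 4.320·72.60
→ Cₑ = (4.320·72.60 − 3.900·1.900) / 0.4200 = 729.1 µg/L.

729 µg/L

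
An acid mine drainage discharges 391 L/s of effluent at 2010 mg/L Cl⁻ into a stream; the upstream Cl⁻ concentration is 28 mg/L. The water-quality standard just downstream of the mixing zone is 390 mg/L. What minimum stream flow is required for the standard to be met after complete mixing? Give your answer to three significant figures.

1750 L/s

Set C_mix = 390: (Q·28.00 + 391.0·2010) / (Q + 391.0) = 390
→ Q = 391.0·(2010 − 390)/(390 − 28.00) = 1750 L/s.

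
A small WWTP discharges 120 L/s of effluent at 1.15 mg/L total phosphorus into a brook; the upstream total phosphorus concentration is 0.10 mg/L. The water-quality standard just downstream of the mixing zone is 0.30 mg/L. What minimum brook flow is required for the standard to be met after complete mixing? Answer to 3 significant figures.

510 L/s

Set C_mix = 0.30: (Q·0.1000 + 120.0·1.150) / (Q + 120.0) = 0.30
→ Q = 120.0·(1.150 − 0.30)/(0.30 − 0.1000) = 510.0 L/s.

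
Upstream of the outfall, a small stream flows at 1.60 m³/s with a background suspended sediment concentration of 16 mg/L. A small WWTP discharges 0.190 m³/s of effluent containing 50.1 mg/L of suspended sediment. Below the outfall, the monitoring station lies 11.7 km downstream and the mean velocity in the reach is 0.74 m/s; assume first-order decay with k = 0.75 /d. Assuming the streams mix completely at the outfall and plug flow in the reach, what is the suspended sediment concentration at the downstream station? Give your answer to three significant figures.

Mixed concentration C = ΣQC/ΣQ = (1.600·16.00 + 0.1900·50.10) / 1.790 = 35.12/1.790 = 19.62 mg/L.
Travel time t = 11.7·1000 / 0.74 = 15810 s = 4.392 h.
After decay, C = 19.62 × e^(−kt) = 19.62 × 0.8718 = 17.10 mg/L.

17.1 mg/L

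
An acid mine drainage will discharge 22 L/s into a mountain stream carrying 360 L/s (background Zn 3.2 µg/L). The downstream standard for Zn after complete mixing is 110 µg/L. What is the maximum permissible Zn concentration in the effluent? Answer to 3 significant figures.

1860 µg/L

At the limit, (Qr·Cr + Qe·Cₑ)/(Qr + Qe) = 110:
Cₑ = (382.0·110 − 360.0·3.200) / 22.00 = 1858 µg/L.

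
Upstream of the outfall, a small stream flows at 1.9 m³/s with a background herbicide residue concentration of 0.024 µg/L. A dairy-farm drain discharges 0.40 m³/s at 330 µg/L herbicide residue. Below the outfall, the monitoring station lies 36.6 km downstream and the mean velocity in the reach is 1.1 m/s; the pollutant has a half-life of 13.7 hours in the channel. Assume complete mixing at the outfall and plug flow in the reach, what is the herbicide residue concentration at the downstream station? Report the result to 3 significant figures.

36.0 µg/L

Flow-weighted average: C = (1.900·0.02400 + 0.4000·330.0) / 2.300 = 132.0/2.300 = 57.41 µg/L.
Travel time t = 36.6·1000 / 1.1 = 33270 s = 9.242 h.
Half-life 13.7 h → k = ln 2 / 13.7 = 0.05059 h⁻¹ = 1.214 d⁻¹.
Applying C = C₀e^(−kt): 57.41 × 0.6265 = 35.97 µg/L.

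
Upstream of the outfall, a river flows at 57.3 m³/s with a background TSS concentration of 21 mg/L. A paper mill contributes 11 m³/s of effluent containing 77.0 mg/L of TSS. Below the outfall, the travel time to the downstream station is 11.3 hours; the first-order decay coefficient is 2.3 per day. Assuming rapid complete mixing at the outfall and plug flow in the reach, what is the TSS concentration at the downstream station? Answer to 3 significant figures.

10.2 mg/L

After mixing, C = (57.30·21.00 + 11.00·77.00) / 68.30 = 2050/68.30 = 30.02 mg/L.
After decay, C = 30.02 × e^(−kt) = 30.02 × 0.3386 = 10.16 mg/L.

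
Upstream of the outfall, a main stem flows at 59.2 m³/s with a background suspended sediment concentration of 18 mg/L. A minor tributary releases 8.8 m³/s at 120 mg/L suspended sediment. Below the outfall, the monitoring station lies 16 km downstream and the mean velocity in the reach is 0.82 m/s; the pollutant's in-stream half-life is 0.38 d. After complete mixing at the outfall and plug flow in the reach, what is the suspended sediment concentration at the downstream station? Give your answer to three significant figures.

After mixing, C = (59.20·18.00 + 8.800·120.0) / 68.00 = 2122/68.00 = 31.20 mg/L.
Travel time t = 16·1000 / 0.82 = 19510 s = 5.420 h.
Half-life 0.38 d → k = ln 2 / 0.38 = 1.824 d⁻¹.
Applying C = C₀e^(−kt): 31.20 × 0.6624 = 20.67 mg/L.

20.7 mg/L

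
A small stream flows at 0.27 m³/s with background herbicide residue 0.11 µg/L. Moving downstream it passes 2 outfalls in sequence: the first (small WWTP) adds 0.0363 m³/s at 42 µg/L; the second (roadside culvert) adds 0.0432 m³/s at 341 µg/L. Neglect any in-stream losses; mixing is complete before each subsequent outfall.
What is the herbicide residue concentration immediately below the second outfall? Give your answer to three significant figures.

After outfall 1: Q = 0.2700 + 0.03630 = 0.3063 m³/s; C = (0.2700·0.1100 + 0.03630·42.00)/0.3063 = 5.074 µg/L.
After outfall 2: Q = 0.3063 + 0.04320 = 0.3495 m³/s; C = (0.3063·5.074 + 0.04320·341.0)/0.3495 = 46.60 µg/L.

46.6 µg/L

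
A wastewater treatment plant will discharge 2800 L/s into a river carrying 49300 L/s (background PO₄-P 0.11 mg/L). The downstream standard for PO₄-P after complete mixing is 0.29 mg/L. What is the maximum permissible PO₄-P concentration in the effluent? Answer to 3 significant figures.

At the limit, (Qr·Cr + Qe·Cₑ)/(Qr + Qe) = 0.29:
Cₑ = (52100·0.29 − 49300·0.1100) / 2800 = 3.459 mg/L.

3.46 mg/L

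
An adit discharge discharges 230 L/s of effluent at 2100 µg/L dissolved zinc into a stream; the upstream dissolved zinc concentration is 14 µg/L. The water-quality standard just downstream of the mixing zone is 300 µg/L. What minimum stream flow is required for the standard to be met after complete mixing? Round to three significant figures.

Set C_mix = 300: (Q·14.00 + 230.0·2100) / (Q + 230.0) = 300
→ Q = 230.0·(2100 − 300)/(300 − 14.00) = 1448 L/s.

1450 L/s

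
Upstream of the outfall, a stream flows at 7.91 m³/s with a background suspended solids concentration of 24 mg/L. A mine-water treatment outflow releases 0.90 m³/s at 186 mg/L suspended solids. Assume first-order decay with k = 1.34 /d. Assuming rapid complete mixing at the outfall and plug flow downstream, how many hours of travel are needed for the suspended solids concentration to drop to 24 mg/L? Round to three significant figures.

After mixing, C = (7.910·24.00 + 0.9000·186.0) / 8.810 = 357.2/8.810 = 40.55 mg/L.
40.55·exp(−k·t) = 24 → t = ln(40.55/24)/k = 33820 s = 9.393 h.

9.39 h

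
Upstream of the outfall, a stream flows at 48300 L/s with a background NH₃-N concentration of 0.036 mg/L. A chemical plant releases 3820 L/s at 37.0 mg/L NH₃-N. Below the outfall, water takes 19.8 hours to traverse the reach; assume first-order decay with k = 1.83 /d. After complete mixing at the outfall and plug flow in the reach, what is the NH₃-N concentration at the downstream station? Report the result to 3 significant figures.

0.607 mg/L

Conservation of mass: C = (48300·0.03600 + 3820·37.00) / 52120 = 143100/52120 = 2.745 mg/L.
Applying C = C₀e^(−kt): 2.745 × 0.2210 = 0.6066 mg/L.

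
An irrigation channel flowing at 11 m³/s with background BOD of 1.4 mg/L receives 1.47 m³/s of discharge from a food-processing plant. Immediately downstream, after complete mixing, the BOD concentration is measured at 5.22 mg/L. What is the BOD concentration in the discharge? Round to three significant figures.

Mass balance: 11.00·1.400 + 1.470·Cₑ = 12.47·5.220
→ Cₑ = (12.47·5.220 − 11.00·1.400) / 1.470 = 33.81 mg/L.

33.8 mg/L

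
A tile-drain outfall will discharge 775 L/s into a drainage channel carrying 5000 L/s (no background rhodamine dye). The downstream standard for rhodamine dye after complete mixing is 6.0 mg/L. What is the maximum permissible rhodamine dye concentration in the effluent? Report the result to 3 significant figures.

44.7 mg/L

At the limit, (Qr·Cr + Qe·Cₑ)/(Qr + Qe) = 6.0:
Cₑ = (5775·6.0 − 5000·0) / 775.0 = 44.71 mg/L.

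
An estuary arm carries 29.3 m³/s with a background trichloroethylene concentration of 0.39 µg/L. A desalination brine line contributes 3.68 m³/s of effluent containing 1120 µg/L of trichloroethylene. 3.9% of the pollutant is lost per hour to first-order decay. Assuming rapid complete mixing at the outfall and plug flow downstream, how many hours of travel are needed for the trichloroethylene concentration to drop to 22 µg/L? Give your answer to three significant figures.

Mixed concentration C = ΣQC/ΣQ = (29.30·0.3900 + 3.680·1120) / 32.98 = 4133/32.98 = 125.3 µg/L.
3.9%/h lost → k = −ln(1 − 0.039) = 0.03978 h⁻¹.
125.3·exp(−k·t) = 22 → t = ln(125.3/22)/k = 157400 s = 43.74 h.

43.7 h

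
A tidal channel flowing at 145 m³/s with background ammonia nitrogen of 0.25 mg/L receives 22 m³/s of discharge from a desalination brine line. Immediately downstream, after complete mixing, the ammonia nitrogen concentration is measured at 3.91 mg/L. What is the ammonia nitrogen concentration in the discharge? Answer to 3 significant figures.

Mass balance: 145.0·0.2500 + 22.00·Cₑ = 167.0·3.910
→ Cₑ = (167.0·3.910 − 145.0·0.2500) / 22.00 = 28.03 mg/L.

28.0 mg/L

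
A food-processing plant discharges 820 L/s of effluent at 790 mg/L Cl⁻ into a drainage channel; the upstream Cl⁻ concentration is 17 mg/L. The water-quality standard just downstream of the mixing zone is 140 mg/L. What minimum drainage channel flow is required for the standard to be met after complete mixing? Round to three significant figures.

4330 L/s

Set C_mix = 140: (Q·17.00 + 820.0·790.0) / (Q + 820.0) = 140
→ Q = 820.0·(790.0 − 140)/(140 − 17.00) = 4333 L/s.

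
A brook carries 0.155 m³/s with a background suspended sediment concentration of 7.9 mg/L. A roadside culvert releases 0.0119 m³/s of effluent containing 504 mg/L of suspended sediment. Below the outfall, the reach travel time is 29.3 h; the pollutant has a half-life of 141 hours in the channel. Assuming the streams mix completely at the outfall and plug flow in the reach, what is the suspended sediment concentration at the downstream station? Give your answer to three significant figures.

Mass balance: C = (0.1550·7.900 + 0.01190·504.0) / 0.1669 = 7.222/0.1669 = 43.27 mg/L.
Half-life 141 h → k = ln 2 / 141 = 0.004916 h⁻¹ = 0.1180 d⁻¹.
Decay over the reach: 43.27·exp(−kt) = 43.27·0.8659 = 37.47 mg/L.

37.5 mg/L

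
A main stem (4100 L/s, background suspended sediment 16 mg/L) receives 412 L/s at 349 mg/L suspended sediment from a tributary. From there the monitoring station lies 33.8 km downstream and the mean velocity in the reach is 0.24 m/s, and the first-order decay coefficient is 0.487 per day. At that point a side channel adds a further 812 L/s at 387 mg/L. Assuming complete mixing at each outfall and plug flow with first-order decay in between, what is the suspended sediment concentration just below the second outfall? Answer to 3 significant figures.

76.8 mg/L

Flow-weighted average: C = (4100·16.00 + 412.0·349.0) / 4512 = 209400/4512 = 46.41 mg/L; combined flow 4512 L/s.
Travel time t = 33.8·1000 / 0.24 = 140800 s = 39.12 h.
Decay over the reach: 46.41·exp(−kt) = 46.41·0.4521 = 20.98 mg/L.
Second outfall: C = (4512·20.98 + 812.0·387.0)/5324 = 76.81 mg/L.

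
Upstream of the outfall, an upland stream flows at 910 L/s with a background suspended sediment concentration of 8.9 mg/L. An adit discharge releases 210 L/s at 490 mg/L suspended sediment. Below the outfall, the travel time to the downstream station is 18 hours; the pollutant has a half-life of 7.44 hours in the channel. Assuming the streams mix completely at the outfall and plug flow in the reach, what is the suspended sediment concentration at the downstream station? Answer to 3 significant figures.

Conservation of mass: C = (910.0·8.900 + 210.0·490.0) / 1120 = 111000/1120 = 99.11 mg/L.
Half-life 7.44 h → k = ln 2 / 7.44 = 0.09316 h⁻¹ = 2.236 d⁻¹.
Applying C = C₀e^(−kt): 99.11 × 0.1869 = 18.53 mg/L.

18.5 mg/L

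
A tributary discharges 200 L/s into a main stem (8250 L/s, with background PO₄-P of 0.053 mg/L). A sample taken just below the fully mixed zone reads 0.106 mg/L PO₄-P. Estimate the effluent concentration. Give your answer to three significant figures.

Mass balance: 8250·0.05300 + 200.0·Cₑ = 8450·0.1060
→ Cₑ = (8450·0.1060 − 8250·0.05300) / 200.0 = 2.292 mg/L.

2.29 mg/L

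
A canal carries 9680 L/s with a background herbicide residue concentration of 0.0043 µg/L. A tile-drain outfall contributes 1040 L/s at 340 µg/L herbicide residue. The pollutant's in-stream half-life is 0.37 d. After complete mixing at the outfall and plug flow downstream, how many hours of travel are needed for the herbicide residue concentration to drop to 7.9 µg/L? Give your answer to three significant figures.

Mixed concentration C = ΣQC/ΣQ = (9680·0.004300 + 1040·340.0) / 10720 = 353600/10720 = 32.99 µg/L.
Half-life 0.37 d → k = ln 2 / 0.37 = 1.873 d⁻¹.
32.99·exp(−k·t) = 7.9 → t = ln(32.99/7.9)/k = 65920 s = 18.31 h.

18.3 h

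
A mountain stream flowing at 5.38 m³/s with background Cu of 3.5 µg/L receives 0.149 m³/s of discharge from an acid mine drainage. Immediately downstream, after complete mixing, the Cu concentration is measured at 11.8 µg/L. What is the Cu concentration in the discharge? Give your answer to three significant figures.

Mass balance: 5.380·3.500 + 0.1490·Cₑ = 5.529·11.80
→ Cₑ = (5.529·11.80 − 5.380·3.500) / 0.1490 = 311.5 µg/L.

311 µg/L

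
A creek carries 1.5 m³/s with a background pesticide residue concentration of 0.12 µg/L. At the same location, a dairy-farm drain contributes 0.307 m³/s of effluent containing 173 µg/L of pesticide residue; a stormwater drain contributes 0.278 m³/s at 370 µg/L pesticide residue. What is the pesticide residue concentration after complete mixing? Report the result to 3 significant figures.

Conservation of mass: C = (1.500·0.1200 + 0.3070·173.0 + 0.2780·370.0) / 2.085 = 156.2/2.085 = 74.89 µg/L.

74.9 µg/L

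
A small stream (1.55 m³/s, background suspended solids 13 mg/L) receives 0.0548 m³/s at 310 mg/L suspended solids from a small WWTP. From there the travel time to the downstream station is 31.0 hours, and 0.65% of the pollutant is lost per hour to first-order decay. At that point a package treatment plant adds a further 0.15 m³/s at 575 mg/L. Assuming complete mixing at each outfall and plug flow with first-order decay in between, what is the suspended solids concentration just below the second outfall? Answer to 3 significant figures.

Conservation of mass: C = (1.550·13.00 + 0.05480·310.0) / 1.605 = 37.14/1.605 = 23.14 mg/L; combined flow 1.605 m³/s.
0.65%/h lost → k = −ln(1 − 0.0065) = 0.006521 h⁻¹.
Decay over the reach: 23.14·exp(−kt) = 23.14·0.8170 = 18.91 mg/L.
Second outfall: C = (1.605·18.91 + 0.1500·575.0)/1.755 = 66.44 mg/L.

66.4 mg/L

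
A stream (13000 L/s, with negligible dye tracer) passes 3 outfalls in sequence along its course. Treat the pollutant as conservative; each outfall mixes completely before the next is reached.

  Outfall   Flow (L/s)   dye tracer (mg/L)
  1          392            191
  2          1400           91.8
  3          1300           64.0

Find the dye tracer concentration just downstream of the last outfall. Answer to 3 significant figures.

17.8 mg/L

Outfall 1: combined Q = 13390 L/s; C = (13000·0 + 392.0·191.0)/13390 = 5.591 mg/L.
Outfall 2: combined Q = 14790 L/s; C = (13390·5.591 + 1400·91.80)/14790 = 13.75 mg/L.
Outfall 3: combined Q = 16090 L/s; C = (14790·13.75 + 1300·64.00)/16090 = 17.81 mg/L.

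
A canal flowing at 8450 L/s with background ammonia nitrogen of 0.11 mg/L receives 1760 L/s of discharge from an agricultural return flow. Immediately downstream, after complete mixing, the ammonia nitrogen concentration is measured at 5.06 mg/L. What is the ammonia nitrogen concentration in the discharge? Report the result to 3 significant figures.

Mass balance: 8450·0.1100 + 1760·Cₑ = 10210·5.060
→ Cₑ = (10210·5.060 − 8450·0.1100) / 1760 = 28.83 mg/L.

28.8 mg/L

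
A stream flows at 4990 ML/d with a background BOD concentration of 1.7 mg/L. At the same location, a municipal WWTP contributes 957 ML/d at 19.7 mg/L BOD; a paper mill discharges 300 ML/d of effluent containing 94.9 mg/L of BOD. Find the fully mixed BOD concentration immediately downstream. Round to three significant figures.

8.93 mg/L

Conservation of mass: C = (4990·1.700 + 957.0·19.70 + 300.0·94.90) / 6247 = 55810/6247 = 8.933 mg/L.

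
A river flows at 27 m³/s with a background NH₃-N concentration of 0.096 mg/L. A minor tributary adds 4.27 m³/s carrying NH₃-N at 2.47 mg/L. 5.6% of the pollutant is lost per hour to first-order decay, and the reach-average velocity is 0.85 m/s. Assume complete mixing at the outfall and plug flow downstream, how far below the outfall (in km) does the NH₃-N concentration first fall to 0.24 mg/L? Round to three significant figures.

29.7 km

Mixed concentration C = ΣQC/ΣQ = (27.00·0.09600 + 4.270·2.470) / 31.27 = 13.14/31.27 = 0.4202 mg/L.
5.6%/h lost → k = −ln(1 − 0.056) = 0.05763 h⁻¹.
Set 0.4202·exp(−k·t) = 0.24 → t = ln(0.4202/0.24)/k = 34980 s = 9.718 h.
Distance = v·t = 0.85·34980 = 29740 m = 29.74 km.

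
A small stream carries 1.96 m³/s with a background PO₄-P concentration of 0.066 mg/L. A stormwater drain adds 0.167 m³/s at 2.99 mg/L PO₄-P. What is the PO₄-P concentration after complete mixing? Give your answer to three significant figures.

After mixing, C = (1.960·0.06600 + 0.1670·2.990) / 2.127 = 0.6287/2.127 = 0.2956 mg/L.

0.296 mg/L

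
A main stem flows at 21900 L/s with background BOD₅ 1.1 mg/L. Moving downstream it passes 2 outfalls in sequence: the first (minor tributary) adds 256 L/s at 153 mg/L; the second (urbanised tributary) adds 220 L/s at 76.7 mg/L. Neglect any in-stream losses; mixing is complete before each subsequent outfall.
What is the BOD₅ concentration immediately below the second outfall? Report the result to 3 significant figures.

3.58 mg/L

Below outfall 1: Q → 22160 L/s, C = (21900·1.100 + 256.0·153.0)/22160 = 2.855 mg/L.
Below outfall 2: Q → 22380 L/s, C = (22160·2.855 + 220.0·76.70)/22380 = 3.581 mg/L.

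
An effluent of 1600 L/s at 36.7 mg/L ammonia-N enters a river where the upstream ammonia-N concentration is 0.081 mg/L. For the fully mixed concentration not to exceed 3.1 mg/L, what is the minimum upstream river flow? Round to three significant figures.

Set C_mix = 3.1: (Q·0.08100 + 1600·36.70) / (Q + 1600) = 3.1
→ Q = 1600·(36.70 − 3.1)/(3.1 − 0.08100) = 17810 L/s.

17800 L/s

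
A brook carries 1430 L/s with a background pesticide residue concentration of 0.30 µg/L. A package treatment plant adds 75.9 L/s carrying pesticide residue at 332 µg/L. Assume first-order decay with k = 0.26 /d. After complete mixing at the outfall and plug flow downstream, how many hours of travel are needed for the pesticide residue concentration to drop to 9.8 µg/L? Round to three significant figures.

After mixing, C = (1430·0.3000 + 75.90·332.0) / 1506 = 25630/1506 = 17.02 µg/L.
17.02·exp(−k·t) = 9.8 → t = ln(17.02/9.8)/k = 183400 s = 50.95 h.

50.9 h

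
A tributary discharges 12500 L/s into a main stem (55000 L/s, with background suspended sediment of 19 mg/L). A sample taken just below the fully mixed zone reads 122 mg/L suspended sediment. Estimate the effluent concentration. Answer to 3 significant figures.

575 mg/L

Mass balance: 55000·19.00 + 12500·Cₑ = 67500·122.0
→ Cₑ = (67500·122.0 − 55000·19.00) / 12500 = 575.2 mg/L.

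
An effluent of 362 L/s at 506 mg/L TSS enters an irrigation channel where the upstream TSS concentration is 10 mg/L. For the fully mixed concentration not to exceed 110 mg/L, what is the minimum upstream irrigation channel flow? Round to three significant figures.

1430 L/s

Set C_mix = 110: (Q·10.00 + 362.0·506.0) / (Q + 362.0) = 110
→ Q = 362.0·(506.0 − 110)/(110 − 10.00) = 1434 L/s.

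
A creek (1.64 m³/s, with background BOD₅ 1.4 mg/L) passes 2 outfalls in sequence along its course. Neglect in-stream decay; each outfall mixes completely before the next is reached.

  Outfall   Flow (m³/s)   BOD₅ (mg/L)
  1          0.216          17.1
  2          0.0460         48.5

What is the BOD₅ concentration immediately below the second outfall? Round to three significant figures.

Outfall 1: combined Q = 1.856 m³/s; C = (1.640·1.400 + 0.2160·17.10)/1.856 = 3.227 mg/L.
Outfall 2: combined Q = 1.902 m³/s; C = (1.856·3.227 + 0.04600·48.50)/1.902 = 4.322 mg/L.

4.32 mg/L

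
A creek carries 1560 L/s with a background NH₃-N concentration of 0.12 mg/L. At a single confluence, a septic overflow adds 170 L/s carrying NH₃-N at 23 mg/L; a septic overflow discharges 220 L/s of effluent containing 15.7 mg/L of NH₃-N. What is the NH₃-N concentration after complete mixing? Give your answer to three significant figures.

3.87 mg/L

Mass balance: C = (1560·0.1200 + 170.0·23.00 + 220.0·15.70) / 1950 = 7551/1950 = 3.872 mg/L.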